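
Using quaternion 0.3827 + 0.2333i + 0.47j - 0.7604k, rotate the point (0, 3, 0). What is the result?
(2.404, -0.796, -1.609)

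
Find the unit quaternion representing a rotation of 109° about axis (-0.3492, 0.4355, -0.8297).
0.5807 - 0.2843i + 0.3545j - 0.6755k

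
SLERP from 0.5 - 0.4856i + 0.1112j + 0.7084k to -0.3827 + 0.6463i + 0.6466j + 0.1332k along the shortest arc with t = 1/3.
0.5489 - 0.649i - 0.1868j + 0.4926k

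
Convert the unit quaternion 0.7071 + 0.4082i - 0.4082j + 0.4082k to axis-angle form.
axis = (√3/3, -√3/3, √3/3), θ = π/2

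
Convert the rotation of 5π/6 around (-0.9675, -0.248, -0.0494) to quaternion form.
0.2588 - 0.9345i - 0.2395j - 0.0477k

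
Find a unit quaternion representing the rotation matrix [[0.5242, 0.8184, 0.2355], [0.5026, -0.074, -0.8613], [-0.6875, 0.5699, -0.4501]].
0.5 + 0.7156i + 0.4615j - 0.1579k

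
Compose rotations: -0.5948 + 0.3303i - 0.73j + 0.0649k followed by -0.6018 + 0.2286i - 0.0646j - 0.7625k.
0.2848 - 0.8956i + 0.211j + 0.2689k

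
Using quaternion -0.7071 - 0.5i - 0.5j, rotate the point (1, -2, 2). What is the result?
(0.914, -1.914, -2.121)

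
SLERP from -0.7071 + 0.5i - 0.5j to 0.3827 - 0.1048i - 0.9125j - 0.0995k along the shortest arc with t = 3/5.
-0.0947 + 0.194i - 0.9734j - 0.0762k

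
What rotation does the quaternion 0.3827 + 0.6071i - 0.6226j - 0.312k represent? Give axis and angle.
axis = (0.6571, -0.6739, -0.3377), θ = 3π/4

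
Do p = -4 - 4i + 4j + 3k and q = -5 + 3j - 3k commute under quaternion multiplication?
No: pq = 17 - i - 44j - 15k ≠ 17 + 41i - 20j + 9k = qp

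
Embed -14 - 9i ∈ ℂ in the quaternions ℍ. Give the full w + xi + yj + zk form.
-14 - 9i + 0j + 0k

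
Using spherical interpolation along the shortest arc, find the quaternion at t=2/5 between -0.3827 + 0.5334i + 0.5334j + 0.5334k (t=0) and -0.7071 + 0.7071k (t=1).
-0.5646 + 0.3477i + 0.3477j + 0.6629k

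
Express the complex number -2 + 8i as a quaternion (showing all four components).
-2 + 8i + 0j + 0k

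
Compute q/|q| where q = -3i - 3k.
-0.7071i - 0.7071k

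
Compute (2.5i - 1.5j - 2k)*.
-2.5i + 1.5j + 2k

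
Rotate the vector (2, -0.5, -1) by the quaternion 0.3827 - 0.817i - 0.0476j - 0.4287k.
(0.389, -0.816, 2.106)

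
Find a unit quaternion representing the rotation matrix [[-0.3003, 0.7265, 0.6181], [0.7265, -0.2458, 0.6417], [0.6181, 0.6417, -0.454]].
0.5915i + 0.6141j + 0.5225k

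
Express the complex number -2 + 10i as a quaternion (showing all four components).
-2 + 10i + 0j + 0k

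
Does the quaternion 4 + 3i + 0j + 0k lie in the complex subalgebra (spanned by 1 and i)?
Yes. The quaternion 4 + 3i has j- and k-coefficients y = z = 0, so it lies in the complex subalgebra spanned by 1 and i.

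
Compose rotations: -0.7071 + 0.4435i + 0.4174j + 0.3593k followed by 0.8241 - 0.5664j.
-0.3463 + 0.162i + 0.7445j + 0.5473k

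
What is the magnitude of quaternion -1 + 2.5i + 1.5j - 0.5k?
3.122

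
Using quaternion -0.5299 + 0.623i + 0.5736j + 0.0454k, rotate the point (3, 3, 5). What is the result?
(0.545, 6.22, -2.003)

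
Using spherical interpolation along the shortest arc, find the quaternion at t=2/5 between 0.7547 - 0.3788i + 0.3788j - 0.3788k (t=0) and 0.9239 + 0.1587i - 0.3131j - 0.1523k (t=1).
0.9235 - 0.1792i + 0.1086j - 0.3213k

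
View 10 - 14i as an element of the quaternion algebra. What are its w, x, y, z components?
10 - 14i + 0j + 0k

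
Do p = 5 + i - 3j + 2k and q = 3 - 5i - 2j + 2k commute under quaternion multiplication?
No: pq = 10 - 24i - 31j - k ≠ 10 - 20i - 7j + 33k = qp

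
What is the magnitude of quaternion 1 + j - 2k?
√6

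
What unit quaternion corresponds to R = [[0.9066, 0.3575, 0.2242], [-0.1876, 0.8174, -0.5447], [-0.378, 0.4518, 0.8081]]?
0.9397 + 0.2651i + 0.1602j - 0.145k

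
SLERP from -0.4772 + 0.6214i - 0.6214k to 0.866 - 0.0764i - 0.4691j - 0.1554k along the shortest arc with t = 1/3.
-0.7286 + 0.5099i + 0.1958j - 0.4132k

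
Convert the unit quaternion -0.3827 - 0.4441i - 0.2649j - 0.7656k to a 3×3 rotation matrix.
[[-0.3126, -0.3507, 0.8828], [0.8213, -0.5667, 0.0657], [0.4773, 0.7455, 0.4652]]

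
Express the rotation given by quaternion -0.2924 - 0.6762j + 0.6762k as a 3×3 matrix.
[[-0.829, 0.3954, 0.3954], [-0.3954, 0.0855, -0.9145], [-0.3954, -0.9145, 0.0855]]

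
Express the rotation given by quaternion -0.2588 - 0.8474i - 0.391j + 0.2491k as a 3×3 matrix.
[[0.5701, 0.7916, -0.2198], [0.5337, -0.5603, -0.6334], [-0.6246, 0.2438, -0.7419]]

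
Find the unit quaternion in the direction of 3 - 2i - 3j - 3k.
0.5388 - 0.3592i - 0.5388j - 0.5388k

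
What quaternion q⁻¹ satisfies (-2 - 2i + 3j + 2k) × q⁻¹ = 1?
-0.0952 + 0.0952i - 0.1429j - 0.0952k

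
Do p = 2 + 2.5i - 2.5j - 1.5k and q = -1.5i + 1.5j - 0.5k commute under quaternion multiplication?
No: pq = 6.75 + 0.5i + 6.5j - k ≠ 6.75 - 6.5i - 0.5j - k = qp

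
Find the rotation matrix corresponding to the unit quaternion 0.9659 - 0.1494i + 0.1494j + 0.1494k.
[[0.9107, -0.3333, 0.244], [0.244, 0.9107, 0.3333], [-0.3333, -0.244, 0.9107]]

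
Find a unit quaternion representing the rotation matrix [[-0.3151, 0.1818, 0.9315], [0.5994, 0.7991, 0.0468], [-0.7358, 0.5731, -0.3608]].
0.5299 + 0.2483i + 0.7866j + 0.197k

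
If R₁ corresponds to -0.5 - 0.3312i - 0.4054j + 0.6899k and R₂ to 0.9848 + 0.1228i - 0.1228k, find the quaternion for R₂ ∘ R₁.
-0.367 - 0.4373i - 0.4433j + 0.691k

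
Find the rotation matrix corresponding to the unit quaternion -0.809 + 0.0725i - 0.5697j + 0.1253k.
[[0.3195, 0.1201, 0.9399], [-0.2853, 0.9581, -0.0255], [-0.9036, -0.2601, 0.3404]]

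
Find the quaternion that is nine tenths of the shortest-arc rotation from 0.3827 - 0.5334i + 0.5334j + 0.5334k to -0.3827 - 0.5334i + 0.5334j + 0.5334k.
-0.309 - 0.5491i + 0.5491j + 0.5491k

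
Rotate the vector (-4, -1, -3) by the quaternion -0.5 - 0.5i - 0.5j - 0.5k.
(-3, -4, -1)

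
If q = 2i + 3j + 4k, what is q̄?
-2i - 3j - 4k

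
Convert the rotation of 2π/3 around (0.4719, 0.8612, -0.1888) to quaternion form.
0.5 + 0.4087i + 0.7458j - 0.1635k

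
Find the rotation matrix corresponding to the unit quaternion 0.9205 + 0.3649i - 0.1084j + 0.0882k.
[[0.9609, -0.2415, -0.1352], [0.0833, 0.7181, -0.6909], [0.2639, 0.6527, 0.7102]]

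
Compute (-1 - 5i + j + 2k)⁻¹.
-0.0323 + 0.1613i - 0.0323j - 0.0645k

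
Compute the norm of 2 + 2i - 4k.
√24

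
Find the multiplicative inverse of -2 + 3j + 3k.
-0.0909 - 0.1364j - 0.1364k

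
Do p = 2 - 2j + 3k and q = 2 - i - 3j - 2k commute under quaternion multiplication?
No: pq = 4 + 11i - 13j ≠ 4 - 15i - 7j + 4k = qp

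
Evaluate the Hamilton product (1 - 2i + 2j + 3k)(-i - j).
2i - 4j + 4k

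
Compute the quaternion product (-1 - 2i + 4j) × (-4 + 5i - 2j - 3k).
22 - 9i - 20j - 13k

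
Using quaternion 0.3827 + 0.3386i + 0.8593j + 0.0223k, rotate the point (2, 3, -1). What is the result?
(0.066, 3.728, 0.313)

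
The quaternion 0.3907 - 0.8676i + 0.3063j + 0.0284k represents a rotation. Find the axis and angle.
axis = (-0.9425, 0.3327, 0.0309), θ = 134°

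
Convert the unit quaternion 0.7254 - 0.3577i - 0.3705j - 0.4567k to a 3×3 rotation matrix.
[[0.3083, 0.9276, -0.2108], [-0.3975, 0.327, 0.8574], [0.8642, -0.1805, 0.4696]]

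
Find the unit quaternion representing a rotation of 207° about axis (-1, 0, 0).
-0.2334 - 0.9724i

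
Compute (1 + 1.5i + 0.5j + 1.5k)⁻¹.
0.1739 - 0.2609i - 0.087j - 0.2609k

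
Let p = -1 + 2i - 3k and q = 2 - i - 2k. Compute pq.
-6 + 5i + 7j - 4k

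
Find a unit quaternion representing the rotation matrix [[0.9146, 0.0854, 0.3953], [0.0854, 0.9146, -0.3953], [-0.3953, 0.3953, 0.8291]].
0.9563 + 0.2067i + 0.2067j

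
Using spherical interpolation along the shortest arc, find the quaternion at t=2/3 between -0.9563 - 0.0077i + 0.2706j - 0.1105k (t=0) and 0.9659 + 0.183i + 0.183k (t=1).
-0.9746 - 0.1259i + 0.0917j - 0.1607k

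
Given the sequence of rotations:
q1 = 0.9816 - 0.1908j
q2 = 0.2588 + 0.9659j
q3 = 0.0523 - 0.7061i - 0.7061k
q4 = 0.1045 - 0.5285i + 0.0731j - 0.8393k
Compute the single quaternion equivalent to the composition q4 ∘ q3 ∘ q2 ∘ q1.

q2 · q1 = 0.4383 + 0.8987j
q3 · q2 · q1 = 0.0229 + 0.3251i + 0.047j - 0.9441k
q4 · q3 · q2 · q1 = -0.6216 - 0.0077i - 0.7652j - 0.1665k
-0.6216 - 0.0077i - 0.7652j - 0.1665k


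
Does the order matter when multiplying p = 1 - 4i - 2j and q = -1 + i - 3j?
Yes: pq = -3 + 5i - j + 14k ≠ -3 + 5i - j - 14k = qp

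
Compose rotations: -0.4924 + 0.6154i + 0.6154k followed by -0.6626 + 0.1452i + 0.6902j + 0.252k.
0.0818 - 0.0545i - 0.2741j - 0.9566k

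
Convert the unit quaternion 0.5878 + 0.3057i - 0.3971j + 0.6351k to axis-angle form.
axis = (0.3779, -0.4908, 0.785), θ = 108°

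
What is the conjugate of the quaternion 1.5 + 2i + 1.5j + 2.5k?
1.5 - 2i - 1.5j - 2.5k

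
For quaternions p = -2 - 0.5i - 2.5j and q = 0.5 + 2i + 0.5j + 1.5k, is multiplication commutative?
No: pq = 1.25 - 8i - 1.5j + 1.75k ≠ 1.25 - 0.5i - 3j - 7.75k = qp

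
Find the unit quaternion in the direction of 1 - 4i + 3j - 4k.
0.1543 - 0.6172i + 0.4629j - 0.6172k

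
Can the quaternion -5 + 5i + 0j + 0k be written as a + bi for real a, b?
Yes. The quaternion -5 + 5i has j- and k-coefficients y = z = 0, so it lies in the complex subalgebra spanned by 1 and i.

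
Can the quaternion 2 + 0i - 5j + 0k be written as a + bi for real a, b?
No. The quaternion 2 - 5j has j-coefficient y = -5 and k-coefficient z = 0, not both zero, so it does not lie in the complex subalgebra spanned by 1 and i.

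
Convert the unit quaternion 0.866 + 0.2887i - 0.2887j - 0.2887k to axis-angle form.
axis = (√3/3, -√3/3, -√3/3), θ = π/3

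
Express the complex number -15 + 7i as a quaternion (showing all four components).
-15 + 7i + 0j + 0k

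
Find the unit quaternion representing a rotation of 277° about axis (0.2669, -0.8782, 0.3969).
-0.749 + 0.1769i - 0.5819j + 0.263k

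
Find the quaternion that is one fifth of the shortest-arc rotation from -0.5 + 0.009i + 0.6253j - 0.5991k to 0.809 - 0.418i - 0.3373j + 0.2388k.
-0.5878 + 0.0981i + 0.5889j - 0.5459k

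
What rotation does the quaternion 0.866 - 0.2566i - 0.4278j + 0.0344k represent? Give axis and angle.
axis = (-0.5132, -0.8555, 0.0688), θ = π/3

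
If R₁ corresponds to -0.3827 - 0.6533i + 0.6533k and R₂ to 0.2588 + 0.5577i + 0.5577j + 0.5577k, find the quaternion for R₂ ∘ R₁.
-0.099 - 0.0182i - 0.9421j + 0.32k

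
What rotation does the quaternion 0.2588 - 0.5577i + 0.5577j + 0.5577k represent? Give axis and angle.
axis = (-√3/3, √3/3, √3/3), θ = 5π/6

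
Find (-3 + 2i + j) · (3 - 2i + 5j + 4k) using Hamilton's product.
-10 + 16i - 20j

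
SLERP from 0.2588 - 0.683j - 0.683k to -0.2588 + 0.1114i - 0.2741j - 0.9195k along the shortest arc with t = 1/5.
0.1575 + 0.0243i - 0.6242j - 0.7648k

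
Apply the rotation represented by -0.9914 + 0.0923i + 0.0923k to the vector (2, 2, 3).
(2.383, 2.115, 2.617)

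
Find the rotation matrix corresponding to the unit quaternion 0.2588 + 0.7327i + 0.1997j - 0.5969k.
[[0.2077, 0.6016, -0.7713], [-0.0163, -0.7863, -0.6176], [-0.9781, 0.1408, -0.1535]]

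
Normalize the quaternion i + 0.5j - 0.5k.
0.8165i + 0.4082j - 0.4082k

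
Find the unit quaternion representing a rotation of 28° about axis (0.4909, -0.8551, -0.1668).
0.9703 + 0.1188i - 0.2069j - 0.0404k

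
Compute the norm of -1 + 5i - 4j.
√42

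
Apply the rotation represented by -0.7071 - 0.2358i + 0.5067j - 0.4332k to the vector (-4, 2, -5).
(0.413, 3.395, -5.771)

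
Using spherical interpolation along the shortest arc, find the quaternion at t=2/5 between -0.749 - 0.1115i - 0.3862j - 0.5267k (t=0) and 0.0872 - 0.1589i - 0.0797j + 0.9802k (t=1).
-0.5441 - 0.0012i - 0.2227j - 0.8089k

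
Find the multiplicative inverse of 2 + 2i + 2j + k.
0.1538 - 0.1538i - 0.1538j - 0.0769k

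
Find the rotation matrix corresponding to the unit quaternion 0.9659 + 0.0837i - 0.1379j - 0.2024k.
[[0.88, 0.3679, -0.3003], [-0.4141, 0.9041, -0.1059], [0.2325, 0.2175, 0.948]]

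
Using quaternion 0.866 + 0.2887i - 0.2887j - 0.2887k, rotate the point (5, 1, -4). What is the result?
(6.333, -1.334, -0.333)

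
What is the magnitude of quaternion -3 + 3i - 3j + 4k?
√43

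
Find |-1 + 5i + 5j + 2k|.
√55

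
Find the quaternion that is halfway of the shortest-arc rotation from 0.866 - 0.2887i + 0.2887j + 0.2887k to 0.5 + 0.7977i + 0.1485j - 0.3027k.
0.8975 + 0.3344i + 0.2873j - 0.0092k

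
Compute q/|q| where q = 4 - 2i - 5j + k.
0.5898 - 0.2949i - 0.7372j + 0.1474k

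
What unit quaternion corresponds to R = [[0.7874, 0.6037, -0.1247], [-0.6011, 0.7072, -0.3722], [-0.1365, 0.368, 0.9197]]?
0.9239 + 0.2003i + 0.0032j - 0.326k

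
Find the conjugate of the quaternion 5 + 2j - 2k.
5 - 2j + 2k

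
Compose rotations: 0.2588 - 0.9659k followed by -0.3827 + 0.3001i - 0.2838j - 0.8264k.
-0.8973 + 0.3518i + 0.2164j + 0.1558k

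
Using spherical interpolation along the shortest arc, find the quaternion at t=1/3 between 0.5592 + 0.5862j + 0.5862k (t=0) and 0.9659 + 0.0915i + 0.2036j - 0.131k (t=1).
0.7764 + 0.035i + 0.5043j + 0.3763k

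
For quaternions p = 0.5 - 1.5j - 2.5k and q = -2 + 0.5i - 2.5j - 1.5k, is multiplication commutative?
No: pq = -8.5 - 3.75i + 0.5j + 5k ≠ -8.5 + 4.25i + 3j + 3.5k = qp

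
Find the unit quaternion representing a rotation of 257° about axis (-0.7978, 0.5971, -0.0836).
-0.6225 - 0.6244i + 0.4673j - 0.0654k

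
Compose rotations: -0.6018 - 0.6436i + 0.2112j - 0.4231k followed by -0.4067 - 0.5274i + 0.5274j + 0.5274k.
0.0171 + 0.2446i - 0.9659j + 0.0827k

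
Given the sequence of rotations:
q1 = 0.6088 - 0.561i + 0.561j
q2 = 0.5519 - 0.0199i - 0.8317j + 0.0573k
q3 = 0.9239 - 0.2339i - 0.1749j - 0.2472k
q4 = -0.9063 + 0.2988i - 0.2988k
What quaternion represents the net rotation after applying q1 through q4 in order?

q2 · q1 = 0.7914 - 0.3539i - 0.2289j - 0.4429k
q3 · q2 · q1 = 0.4989 - 0.4912i - 0.366j - 0.6132k
q4 · q3 · q2 · q1 = -0.4886 + 0.4849i + 0.6617j + 0.2973k
-0.4886 + 0.4849i + 0.6617j + 0.2973k


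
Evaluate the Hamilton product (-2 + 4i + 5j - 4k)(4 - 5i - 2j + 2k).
30 + 28i + 36j - 3k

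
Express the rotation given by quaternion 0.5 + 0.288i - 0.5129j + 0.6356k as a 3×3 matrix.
[[-0.3341, -0.931, -0.1468], [0.3402, 0.0261, -0.94], [0.879, -0.364, 0.308]]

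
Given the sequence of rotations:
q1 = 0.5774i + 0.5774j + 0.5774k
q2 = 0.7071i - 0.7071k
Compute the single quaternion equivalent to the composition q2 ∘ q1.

q2 · q1 = 0.4083i - 0.8166j + 0.4083k
0.4083i - 0.8166j + 0.4083k


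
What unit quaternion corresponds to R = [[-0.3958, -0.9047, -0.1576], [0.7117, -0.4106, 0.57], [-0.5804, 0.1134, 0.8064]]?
0.5 - 0.2283i + 0.2114j + 0.8082k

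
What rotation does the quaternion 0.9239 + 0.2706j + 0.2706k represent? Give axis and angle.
axis = (0, √2/2, √2/2), θ = π/4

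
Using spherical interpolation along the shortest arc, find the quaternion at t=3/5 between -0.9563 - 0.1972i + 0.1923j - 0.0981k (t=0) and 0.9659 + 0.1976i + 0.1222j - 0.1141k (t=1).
-0.9791 - 0.2009i + 0.004j + 0.0295k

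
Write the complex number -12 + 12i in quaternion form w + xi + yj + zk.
-12 + 12i + 0j + 0k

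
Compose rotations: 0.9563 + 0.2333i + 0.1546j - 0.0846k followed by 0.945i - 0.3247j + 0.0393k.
-0.1669 + 0.9251i - 0.2214j + 0.2594k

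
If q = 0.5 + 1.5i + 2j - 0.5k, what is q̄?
0.5 - 1.5i - 2j + 0.5k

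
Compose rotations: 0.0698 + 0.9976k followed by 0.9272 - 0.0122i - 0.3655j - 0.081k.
0.1455 - 0.3655i - 0.0133j + 0.9193k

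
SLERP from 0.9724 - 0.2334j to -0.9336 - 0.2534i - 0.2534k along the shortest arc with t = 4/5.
0.9558 + 0.205i - 0.0481j + 0.205k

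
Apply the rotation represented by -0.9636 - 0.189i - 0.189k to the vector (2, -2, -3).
(2.371, 0.107, -3.371)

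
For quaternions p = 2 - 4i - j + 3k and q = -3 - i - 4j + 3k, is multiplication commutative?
No: pq = -23 + 19i + 4j + 12k ≠ -23 + i - 14j - 18k = qp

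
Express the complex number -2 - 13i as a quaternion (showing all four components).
-2 - 13i + 0j + 0k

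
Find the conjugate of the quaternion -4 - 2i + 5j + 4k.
-4 + 2i - 5j - 4k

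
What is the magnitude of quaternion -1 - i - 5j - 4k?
√43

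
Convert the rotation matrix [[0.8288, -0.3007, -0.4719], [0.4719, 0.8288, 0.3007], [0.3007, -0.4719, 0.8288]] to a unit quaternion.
0.9336 - 0.2069i - 0.2069j + 0.2069k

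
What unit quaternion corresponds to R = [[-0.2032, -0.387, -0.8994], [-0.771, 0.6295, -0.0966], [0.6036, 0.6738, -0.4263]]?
-0.5 - 0.3852i + 0.7515j + 0.192k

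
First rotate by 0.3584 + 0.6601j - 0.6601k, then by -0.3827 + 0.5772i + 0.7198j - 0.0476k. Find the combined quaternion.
-0.6437 - 0.2369i + 0.3864j + 0.6166k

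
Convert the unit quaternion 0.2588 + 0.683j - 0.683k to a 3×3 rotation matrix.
[[-0.866, 0.3535, 0.3535], [-0.3535, 0.067, -0.933], [-0.3535, -0.933, 0.067]]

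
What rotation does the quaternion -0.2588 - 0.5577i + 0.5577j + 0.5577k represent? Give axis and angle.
axis = (-√3/3, √3/3, √3/3), θ = 7π/6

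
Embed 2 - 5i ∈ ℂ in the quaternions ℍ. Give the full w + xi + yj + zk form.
2 - 5i + 0j + 0k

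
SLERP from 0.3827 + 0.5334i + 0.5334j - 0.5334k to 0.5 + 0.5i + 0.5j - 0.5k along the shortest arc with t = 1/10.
0.3948 + 0.5305i + 0.5305j - 0.5305k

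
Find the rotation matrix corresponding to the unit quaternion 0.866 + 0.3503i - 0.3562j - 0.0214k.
[[0.7453, -0.2125, -0.6319], [-0.2866, 0.7537, -0.5915], [0.6019, 0.622, 0.5008]]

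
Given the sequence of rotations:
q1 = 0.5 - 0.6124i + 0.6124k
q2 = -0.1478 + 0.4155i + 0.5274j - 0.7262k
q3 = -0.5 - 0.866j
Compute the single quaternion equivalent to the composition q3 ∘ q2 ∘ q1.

q2 · q1 = 0.6253 + 0.6212i + 0.454j - 0.1306k
q3 · q2 · q1 = 0.0805 - 0.1975i - 0.7685j + 0.6033k
0.0805 - 0.1975i - 0.7685j + 0.6033k


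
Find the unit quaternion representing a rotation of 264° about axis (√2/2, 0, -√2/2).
-0.6691 + 0.5255i - 0.5255k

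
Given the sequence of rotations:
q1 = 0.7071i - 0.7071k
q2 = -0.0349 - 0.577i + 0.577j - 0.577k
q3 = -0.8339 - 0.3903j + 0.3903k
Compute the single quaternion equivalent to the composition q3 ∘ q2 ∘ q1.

q2 · q1 = -0.4327i - 0.816j - 0.3833k
q3 · q2 · q1 = -0.1689 + 0.8289i + 0.5116j + 0.1508k
-0.1689 + 0.8289i + 0.5116j + 0.1508k


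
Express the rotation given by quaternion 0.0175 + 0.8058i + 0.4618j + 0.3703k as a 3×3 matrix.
[[0.2992, 0.7313, 0.6129], [0.7572, -0.5729, 0.3138], [0.5806, 0.3702, -0.7251]]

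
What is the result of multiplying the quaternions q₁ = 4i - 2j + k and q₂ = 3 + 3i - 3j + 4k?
-22 + 7i - 19j - 3k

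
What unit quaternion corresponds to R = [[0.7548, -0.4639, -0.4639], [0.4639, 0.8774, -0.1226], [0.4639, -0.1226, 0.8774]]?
0.9367 - 0.2476j + 0.2476k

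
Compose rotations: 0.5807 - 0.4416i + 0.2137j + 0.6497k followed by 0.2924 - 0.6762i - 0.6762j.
0.0157 - 0.9611i + 0.1091j - 0.2531k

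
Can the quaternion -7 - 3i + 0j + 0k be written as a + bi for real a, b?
Yes. The quaternion -7 - 3i has j- and k-coefficients y = z = 0, so it lies in the complex subalgebra spanned by 1 and i.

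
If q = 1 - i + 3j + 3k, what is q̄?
1 + i - 3j - 3k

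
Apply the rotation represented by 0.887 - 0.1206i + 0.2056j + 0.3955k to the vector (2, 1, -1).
(0.185, 1.586, -1.858)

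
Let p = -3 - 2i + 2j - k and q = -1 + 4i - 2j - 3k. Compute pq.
12 - 18i - 6j + 6k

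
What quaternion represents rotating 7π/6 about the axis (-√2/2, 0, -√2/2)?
-0.2588 - 0.683i - 0.683k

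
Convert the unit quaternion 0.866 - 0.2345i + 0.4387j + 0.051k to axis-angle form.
axis = (-0.469, 0.8773, 0.102), θ = π/3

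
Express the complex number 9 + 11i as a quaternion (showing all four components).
9 + 11i + 0j + 0k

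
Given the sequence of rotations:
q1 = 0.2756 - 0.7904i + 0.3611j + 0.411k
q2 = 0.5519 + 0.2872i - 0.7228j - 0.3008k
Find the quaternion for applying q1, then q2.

q2 · q1 = 0.7637 - 0.5455i + 0.1198j - 0.3237k
0.7637 - 0.5455i + 0.1198j - 0.3237k


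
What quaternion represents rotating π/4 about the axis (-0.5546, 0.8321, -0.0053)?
0.9239 - 0.2122i + 0.3184j - 0.002k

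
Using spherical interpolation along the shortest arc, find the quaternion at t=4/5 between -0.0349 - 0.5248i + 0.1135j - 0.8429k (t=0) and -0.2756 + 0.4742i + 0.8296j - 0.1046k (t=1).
0.248 - 0.6013i - 0.7439j - 0.1537k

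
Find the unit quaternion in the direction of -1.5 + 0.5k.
-0.9487 + 0.3162k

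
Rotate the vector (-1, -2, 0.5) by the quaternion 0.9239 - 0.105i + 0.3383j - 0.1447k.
(-0.794, -1.486, 1.553)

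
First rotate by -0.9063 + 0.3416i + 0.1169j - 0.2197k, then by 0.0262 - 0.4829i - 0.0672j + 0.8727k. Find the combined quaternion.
0.3408 + 0.3593i + 0.256j - 0.8302k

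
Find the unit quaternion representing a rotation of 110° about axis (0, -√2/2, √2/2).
0.5736 - 0.5792j + 0.5792k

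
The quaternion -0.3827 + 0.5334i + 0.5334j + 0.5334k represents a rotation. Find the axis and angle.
axis = (√3/3, √3/3, √3/3), θ = 5π/4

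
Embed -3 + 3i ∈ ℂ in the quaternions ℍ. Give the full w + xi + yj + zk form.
-3 + 3i + 0j + 0k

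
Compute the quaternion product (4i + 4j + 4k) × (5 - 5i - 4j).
36 + 36i + 24k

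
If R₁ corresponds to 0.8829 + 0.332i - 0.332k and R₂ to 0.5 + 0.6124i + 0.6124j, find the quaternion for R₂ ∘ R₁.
0.2381 + 0.5034i + 0.744j - 0.3693k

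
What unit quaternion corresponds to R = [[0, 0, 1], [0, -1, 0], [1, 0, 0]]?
0.7071i + 0.7071k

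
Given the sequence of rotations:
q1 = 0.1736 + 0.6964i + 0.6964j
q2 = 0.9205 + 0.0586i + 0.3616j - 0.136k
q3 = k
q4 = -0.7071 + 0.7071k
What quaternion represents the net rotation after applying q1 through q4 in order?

q2 · q1 = -0.1328 + 0.7459i + 0.6091j - 0.2346k
q3 · q2 · q1 = 0.2346 - 0.6091i + 0.7459j - 0.1328k
q4 · q3 · q2 · q1 = -0.072 - 0.0967i - 0.9581j + 0.2598k
-0.072 - 0.0967i - 0.9581j + 0.2598k


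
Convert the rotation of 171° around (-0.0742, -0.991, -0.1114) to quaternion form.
0.0785 - 0.074i - 0.9879j - 0.1111k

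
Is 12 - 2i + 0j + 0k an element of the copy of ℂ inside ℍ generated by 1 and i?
Yes. The quaternion 12 - 2i has j- and k-coefficients y = z = 0, so it lies in the complex subalgebra spanned by 1 and i.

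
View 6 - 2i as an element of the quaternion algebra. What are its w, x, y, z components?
6 - 2i + 0j + 0k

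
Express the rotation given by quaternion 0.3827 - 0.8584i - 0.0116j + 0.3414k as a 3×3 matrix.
[[0.7666, -0.2414, -0.595], [0.2812, -0.7068, 0.6491], [-0.5772, -0.6649, -0.474]]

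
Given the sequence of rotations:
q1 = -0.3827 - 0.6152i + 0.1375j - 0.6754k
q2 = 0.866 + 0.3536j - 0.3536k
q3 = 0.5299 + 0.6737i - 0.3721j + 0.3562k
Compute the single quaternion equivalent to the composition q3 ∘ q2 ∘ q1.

q2 · q1 = -0.6189 - 0.723i + 0.2013j - 0.232k
q3 · q2 · q1 = 0.3167 - 0.7854i + 0.2357j - 0.4768k
0.3167 - 0.7854i + 0.2357j - 0.4768k


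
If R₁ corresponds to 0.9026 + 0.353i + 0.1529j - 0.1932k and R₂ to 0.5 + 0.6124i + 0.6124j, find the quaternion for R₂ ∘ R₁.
0.1415 + 0.6109i + 0.7475j - 0.2191k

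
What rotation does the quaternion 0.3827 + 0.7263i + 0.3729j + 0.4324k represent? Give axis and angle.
axis = (0.7861, 0.4036, 0.468), θ = 3π/4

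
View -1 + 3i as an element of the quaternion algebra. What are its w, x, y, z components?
-1 + 3i + 0j + 0k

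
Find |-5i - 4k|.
√41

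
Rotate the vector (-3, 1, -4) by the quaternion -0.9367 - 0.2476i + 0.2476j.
(-0.899, 3.101, -3.947)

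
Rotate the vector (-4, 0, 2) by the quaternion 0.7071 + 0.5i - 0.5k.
(-3, 1.414, 3)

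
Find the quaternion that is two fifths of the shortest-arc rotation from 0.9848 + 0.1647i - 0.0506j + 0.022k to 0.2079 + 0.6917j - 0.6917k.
0.8613 + 0.1252i + 0.3371j - 0.3589k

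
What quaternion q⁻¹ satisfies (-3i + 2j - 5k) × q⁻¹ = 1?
0.0789i - 0.0526j + 0.1316k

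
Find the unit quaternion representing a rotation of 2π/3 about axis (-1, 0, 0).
0.5 - 0.866i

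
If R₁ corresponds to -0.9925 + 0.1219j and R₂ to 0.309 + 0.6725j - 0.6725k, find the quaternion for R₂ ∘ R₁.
-0.3887 + 0.082i - 0.6298j + 0.6675k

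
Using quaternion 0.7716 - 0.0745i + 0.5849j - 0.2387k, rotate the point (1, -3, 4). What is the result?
(3.111, -3.737, 1.534)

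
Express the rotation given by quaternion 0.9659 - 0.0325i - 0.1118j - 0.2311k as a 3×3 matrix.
[[0.8682, 0.4537, -0.201], [-0.4392, 0.8911, 0.1145], [0.231, -0.0111, 0.9729]]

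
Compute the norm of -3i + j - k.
√11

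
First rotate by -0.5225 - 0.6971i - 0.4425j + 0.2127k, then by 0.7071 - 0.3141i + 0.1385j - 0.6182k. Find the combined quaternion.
-0.3956 - 0.5729i + 0.1125j + 0.7089k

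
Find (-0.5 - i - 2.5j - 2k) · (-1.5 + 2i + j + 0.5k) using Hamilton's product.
6.25 + 1.25i - 0.25j + 6.75k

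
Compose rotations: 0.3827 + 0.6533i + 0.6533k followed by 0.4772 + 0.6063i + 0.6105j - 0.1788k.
-0.0967 + 0.9426i - 0.2793j - 0.1555k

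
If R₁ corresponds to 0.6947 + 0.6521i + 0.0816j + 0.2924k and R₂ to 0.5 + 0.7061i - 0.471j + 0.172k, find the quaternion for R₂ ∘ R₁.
-0.125 + 0.6648i - 0.3807j + 0.6304k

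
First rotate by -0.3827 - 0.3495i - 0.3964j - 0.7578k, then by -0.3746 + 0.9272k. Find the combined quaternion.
0.846 + 0.4985i - 0.1756j - 0.071k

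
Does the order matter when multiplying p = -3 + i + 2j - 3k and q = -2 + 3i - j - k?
Yes: pq = 2 - 16i - 9j + 2k ≠ 2 - 6i + 7j + 16k = qp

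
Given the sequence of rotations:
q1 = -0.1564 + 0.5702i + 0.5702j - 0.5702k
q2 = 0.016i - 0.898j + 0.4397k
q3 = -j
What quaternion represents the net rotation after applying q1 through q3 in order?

q2 · q1 = 0.7536 + 0.2588i + 0.4003j + 0.4524k
q3 · q2 · q1 = 0.4003 - 0.4524i - 0.7536j + 0.2588k
0.4003 - 0.4524i - 0.7536j + 0.2588k


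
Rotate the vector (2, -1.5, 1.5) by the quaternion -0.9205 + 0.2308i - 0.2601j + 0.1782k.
(2.132, -1.643, 1.12)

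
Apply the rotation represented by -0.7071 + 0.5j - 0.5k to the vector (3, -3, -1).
(2.828, 1.121, 3.121)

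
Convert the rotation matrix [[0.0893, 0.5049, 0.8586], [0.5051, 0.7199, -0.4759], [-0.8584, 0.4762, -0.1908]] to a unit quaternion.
0.6361 + 0.3742i + 0.6748j + 0.0001k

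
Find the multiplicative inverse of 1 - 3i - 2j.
0.0714 + 0.2143i + 0.1429j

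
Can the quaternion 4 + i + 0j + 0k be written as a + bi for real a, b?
Yes. The quaternion 4 + i has j- and k-coefficients y = z = 0, so it lies in the complex subalgebra spanned by 1 and i.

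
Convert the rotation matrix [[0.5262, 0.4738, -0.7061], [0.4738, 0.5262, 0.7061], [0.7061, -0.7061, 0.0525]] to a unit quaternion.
0.7254 - 0.4867i - 0.4867j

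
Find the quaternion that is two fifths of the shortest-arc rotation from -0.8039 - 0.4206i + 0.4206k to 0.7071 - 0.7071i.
-0.9501 + 0.0575i + 0.3066k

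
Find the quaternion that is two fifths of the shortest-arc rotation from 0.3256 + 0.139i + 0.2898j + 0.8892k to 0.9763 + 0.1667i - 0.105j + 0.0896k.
0.7066 + 0.1791i + 0.1518j + 0.6675k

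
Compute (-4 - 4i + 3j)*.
-4 + 4i - 3j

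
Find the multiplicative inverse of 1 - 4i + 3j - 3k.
0.0286 + 0.1143i - 0.0857j + 0.0857k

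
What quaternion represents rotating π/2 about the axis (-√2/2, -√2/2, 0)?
0.7071 - 0.5i - 0.5j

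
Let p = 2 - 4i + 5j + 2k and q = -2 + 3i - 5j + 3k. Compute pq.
27 + 39i - 2j + 7k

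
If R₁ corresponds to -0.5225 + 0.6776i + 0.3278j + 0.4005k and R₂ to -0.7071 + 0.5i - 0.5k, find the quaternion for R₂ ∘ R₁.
0.2309 - 0.5765i - 0.7708j + 0.142k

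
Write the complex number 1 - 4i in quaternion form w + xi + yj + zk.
1 - 4i + 0j + 0k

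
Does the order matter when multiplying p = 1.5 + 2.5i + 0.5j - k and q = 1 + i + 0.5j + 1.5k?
Yes: pq = 0.25 + 5.25i - 3.5j + 2k ≠ 0.25 + 2.75i + 6j + 0.5k = qp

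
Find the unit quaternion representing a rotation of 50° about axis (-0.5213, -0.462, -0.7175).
0.9063 - 0.2203i - 0.1952j - 0.3032k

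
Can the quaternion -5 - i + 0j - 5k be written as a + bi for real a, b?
No. The quaternion -5 - i - 5k has j-coefficient y = 0 and k-coefficient z = -5, not both zero, so it does not lie in the complex subalgebra spanned by 1 and i.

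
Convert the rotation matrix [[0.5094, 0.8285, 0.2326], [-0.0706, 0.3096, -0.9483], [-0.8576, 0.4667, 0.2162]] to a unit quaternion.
0.7133 + 0.4959i + 0.3821j - 0.3151k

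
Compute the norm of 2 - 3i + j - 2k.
√18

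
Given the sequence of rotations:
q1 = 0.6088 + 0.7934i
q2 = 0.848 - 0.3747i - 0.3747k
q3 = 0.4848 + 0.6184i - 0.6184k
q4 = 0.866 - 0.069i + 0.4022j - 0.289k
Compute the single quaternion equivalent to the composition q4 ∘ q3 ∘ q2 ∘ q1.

q2 · q1 = 0.8135 + 0.4447i - 0.2973j - 0.2281k
q3 · q2 · q1 = -0.0217 + 0.5348i - 0.2781j - 0.7975k
q4 · q3 · q2 · q1 = -0.1005 + 0.0635i - 0.4591j - 0.8803k
-0.1005 + 0.0635i - 0.4591j - 0.8803k


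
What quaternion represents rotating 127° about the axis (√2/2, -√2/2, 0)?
0.4462 + 0.6328i - 0.6328j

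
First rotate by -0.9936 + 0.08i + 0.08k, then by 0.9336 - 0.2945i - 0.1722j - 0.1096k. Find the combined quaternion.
-0.8953 + 0.3535i + 0.1859j + 0.1974k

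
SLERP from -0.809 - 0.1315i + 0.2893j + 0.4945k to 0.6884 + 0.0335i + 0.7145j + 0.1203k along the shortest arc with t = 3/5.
-0.91 - 0.0912i - 0.3692j + 0.165k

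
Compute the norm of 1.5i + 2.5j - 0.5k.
2.958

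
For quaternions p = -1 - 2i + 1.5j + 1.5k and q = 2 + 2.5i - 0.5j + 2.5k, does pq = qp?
No: pq = -2i + 12.25j - 2.25k ≠ -11i - 5.25j + 3.25k = qp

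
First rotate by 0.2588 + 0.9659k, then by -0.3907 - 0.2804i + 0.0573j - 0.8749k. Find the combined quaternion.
0.744 - 0.0172i + 0.2857j - 0.6038k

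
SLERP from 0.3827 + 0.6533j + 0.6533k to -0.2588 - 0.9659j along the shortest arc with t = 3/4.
0.3073 + 0.9347j + 0.1788k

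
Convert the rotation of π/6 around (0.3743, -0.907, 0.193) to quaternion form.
0.9659 + 0.0969i - 0.2347j + 0.05k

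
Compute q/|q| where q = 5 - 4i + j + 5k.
0.6108 - 0.4887i + 0.1222j + 0.6108k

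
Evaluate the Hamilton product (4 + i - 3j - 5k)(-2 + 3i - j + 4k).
6 - 7i - 17j + 34k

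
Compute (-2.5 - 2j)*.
-2.5 + 2j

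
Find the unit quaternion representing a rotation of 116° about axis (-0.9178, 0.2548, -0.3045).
0.5299 - 0.7783i + 0.2161j - 0.2582k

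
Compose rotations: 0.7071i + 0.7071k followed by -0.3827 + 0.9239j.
0.3827i - 0.9239k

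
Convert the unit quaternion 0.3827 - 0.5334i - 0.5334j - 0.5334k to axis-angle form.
axis = (-√3/3, -√3/3, -√3/3), θ = 3π/4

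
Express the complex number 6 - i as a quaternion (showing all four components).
6 - i + 0j + 0k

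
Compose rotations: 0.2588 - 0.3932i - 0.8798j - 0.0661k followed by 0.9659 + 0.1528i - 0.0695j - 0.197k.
0.2359 - 0.509i - 0.7802j - 0.2766k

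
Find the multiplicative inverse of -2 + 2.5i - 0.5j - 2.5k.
-0.1194 - 0.1493i + 0.0299j + 0.1493k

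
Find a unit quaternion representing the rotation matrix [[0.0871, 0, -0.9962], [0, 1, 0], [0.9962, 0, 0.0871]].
0.7373 - 0.6756j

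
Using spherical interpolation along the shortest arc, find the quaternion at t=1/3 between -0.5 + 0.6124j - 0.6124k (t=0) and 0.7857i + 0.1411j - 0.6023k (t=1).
-0.3754 + 0.3159i + 0.5165j - 0.7019k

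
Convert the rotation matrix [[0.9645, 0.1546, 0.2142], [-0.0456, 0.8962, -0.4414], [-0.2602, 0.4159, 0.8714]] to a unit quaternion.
0.9659 + 0.2219i + 0.1228j - 0.0518k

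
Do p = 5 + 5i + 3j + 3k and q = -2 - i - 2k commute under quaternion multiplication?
No: pq = 1 - 21i + j - 13k ≠ 1 - 9i - 13j - 19k = qp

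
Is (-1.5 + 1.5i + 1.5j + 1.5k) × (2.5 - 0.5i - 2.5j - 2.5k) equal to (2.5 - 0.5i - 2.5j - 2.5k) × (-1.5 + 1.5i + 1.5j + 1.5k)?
No: pq = 4.5 + 4.5i + 10.5j + 4.5k ≠ 4.5 + 4.5i + 4.5j + 10.5k = qp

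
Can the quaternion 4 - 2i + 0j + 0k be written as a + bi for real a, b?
Yes. The quaternion 4 - 2i has j- and k-coefficients y = z = 0, so it lies in the complex subalgebra spanned by 1 and i.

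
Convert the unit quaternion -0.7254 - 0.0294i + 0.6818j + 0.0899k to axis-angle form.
axis = (-0.0427, 0.9905, 0.1306), θ = 273°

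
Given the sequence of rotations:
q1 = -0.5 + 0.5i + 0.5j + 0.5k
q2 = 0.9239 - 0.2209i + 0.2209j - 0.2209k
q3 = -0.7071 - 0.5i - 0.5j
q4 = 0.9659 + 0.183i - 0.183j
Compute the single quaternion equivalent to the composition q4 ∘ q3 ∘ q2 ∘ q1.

q2 · q1 = -0.3515 + 0.7933i + 0.3515j + 0.3515k
q3 · q2 · q1 = 0.8209 - 0.5609i + 0.103j - 0.0276k
q4 · q3 · q2 · q1 = 0.9144 - 0.3865i - 0.0457j - 0.1105k
0.9144 - 0.3865i - 0.0457j - 0.1105k


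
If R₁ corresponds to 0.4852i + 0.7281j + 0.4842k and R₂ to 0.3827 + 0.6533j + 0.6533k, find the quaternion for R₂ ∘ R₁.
-0.792 + 0.0263i + 0.5956j - 0.1317k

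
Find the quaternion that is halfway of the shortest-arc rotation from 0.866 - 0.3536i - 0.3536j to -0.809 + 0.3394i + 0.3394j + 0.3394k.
0.8502 - 0.3518i - 0.3518j - 0.1723k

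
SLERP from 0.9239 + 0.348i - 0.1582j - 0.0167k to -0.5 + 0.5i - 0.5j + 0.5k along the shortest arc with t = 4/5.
0.7049 - 0.3569i + 0.4088j - 0.4567k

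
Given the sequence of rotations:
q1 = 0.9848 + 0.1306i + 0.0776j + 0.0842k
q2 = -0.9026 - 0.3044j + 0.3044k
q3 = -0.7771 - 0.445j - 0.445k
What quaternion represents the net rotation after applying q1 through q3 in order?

q2 · q1 = -0.8909 - 0.1671i - 0.3301j + 0.2635k
q3 · q2 · q1 = 0.6627 - 0.1343i + 0.7273j + 0.1173k
0.6627 - 0.1343i + 0.7273j + 0.1173k


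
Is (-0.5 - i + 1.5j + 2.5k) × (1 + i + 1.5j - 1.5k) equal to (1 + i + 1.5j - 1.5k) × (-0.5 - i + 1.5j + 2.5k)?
No: pq = 2 - 7.5i + 1.75j + 0.25k ≠ 2 + 4.5i - 0.25j + 6.25k = qp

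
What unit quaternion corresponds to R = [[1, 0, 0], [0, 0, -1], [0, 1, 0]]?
0.7071 + 0.7071i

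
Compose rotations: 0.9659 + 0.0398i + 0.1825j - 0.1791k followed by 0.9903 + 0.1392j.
0.9311 + 0.0145i + 0.3152j - 0.1829k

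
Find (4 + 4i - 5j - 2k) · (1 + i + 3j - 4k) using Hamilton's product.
7 + 34i + 21j - k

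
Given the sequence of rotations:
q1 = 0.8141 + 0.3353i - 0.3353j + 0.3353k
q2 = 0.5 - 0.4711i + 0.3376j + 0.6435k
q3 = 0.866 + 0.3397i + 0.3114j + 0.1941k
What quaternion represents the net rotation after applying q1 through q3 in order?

q2 · q1 = 0.4624 + 0.1131i + 0.4809j + 0.7363k
q3 · q2 · q1 = 0.0694 + 0.391i + 0.3323j + 0.8555k
0.0694 + 0.391i + 0.3323j + 0.8555k


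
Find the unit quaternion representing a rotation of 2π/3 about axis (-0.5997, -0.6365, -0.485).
0.5 - 0.5194i - 0.5512j - 0.42k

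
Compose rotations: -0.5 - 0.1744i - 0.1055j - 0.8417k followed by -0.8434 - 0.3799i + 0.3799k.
0.6752 + 0.3771i - 0.297j + 0.56k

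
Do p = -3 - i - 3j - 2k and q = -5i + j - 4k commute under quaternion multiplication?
No: pq = -10 + 29i + 3j - 4k ≠ -10 + i - 9j + 28k = qp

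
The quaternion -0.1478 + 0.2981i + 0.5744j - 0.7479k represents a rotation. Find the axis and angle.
axis = (0.3014, 0.5808, -0.7562), θ = 197°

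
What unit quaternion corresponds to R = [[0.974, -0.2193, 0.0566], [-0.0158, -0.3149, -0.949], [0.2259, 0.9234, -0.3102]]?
0.5807 + 0.8061i - 0.0729j + 0.0876k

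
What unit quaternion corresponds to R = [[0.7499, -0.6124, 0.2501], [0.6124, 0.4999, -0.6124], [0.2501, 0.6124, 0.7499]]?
0.866 + 0.3536i + 0.3536k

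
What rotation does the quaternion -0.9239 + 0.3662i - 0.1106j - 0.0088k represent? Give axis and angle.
axis = (0.957, -0.289, -0.023), θ = 7π/4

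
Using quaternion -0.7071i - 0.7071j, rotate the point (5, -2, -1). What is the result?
(-2, 5, 1)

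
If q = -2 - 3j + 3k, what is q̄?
-2 + 3j - 3k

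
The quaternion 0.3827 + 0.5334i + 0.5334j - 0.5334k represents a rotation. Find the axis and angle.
axis = (√3/3, √3/3, -√3/3), θ = 3π/4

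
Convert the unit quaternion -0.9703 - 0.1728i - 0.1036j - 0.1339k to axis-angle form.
axis = (-0.7143, -0.4283, -0.5535), θ = 332°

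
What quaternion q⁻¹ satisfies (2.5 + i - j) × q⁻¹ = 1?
0.303 - 0.1212i + 0.1212j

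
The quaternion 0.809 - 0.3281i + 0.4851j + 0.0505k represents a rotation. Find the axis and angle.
axis = (-0.5582, 0.8253, 0.0859), θ = 72°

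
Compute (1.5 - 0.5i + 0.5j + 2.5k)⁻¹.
0.1667 + 0.0556i - 0.0556j - 0.2778k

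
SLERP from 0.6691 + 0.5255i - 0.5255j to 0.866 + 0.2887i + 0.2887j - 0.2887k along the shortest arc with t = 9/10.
0.8816 + 0.3292i + 0.2065j - 0.2679k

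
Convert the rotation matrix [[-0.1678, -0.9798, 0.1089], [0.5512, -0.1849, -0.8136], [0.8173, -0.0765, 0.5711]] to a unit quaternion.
0.5519 + 0.3339i - 0.3209j + 0.6935k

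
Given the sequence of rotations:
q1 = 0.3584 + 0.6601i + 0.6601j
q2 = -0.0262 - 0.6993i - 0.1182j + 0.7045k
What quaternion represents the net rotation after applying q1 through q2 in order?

q2 · q1 = 0.5302 - 0.733i + 0.4054j - 0.1311k
0.5302 - 0.733i + 0.4054j - 0.1311k


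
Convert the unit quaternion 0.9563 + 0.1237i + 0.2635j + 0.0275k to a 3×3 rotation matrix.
[[0.8596, 0.0126, 0.5108], [0.1178, 0.9679, -0.2221], [-0.4972, 0.2511, 0.8305]]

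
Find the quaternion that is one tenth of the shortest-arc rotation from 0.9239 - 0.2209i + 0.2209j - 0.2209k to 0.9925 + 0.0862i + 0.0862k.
0.9416 - 0.1914i + 0.2004j - 0.1914k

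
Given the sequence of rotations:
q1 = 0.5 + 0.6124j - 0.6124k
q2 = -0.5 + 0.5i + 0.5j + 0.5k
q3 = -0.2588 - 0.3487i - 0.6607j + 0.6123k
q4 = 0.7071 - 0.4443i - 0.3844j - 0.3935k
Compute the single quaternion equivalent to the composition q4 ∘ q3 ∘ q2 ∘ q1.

q2 · q1 = -0.25 - 0.3624i + 0.25j + 0.8624k
q3 · q2 · q1 = -0.4245 - 0.5419i + 0.1793j - 0.7029k
q4 · q3 · q2 · q1 = -0.7486 + 0.1462i + 0.1909j - 0.6179k
-0.7486 + 0.1462i + 0.1909j - 0.6179k


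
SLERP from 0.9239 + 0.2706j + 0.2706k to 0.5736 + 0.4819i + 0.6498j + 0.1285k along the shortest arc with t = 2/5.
0.8362 + 0.2083i + 0.4532j + 0.2278k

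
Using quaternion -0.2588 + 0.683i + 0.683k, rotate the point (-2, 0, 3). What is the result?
(2.665, 1.768, -1.665)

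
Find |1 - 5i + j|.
√27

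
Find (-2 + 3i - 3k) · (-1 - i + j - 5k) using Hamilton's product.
-10 + 2i + 16j + 16k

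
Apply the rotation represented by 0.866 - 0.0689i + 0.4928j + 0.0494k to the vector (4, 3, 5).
(5.811, 3.868, -1.129)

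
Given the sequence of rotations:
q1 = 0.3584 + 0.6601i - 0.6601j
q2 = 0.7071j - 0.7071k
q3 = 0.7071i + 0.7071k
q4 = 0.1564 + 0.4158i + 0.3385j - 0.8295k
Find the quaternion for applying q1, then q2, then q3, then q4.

q2 · q1 = 0.4668 - 0.4668i - 0.2133j - 0.7202k
q3 · q2 · q1 = 0.8393 + 0.4809i + 0.1792j + 0.1792k
q4 · q3 · q2 · q1 = 0.0193 + 0.6335i - 0.1613j - 0.7564k
0.0193 + 0.6335i - 0.1613j - 0.7564k
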